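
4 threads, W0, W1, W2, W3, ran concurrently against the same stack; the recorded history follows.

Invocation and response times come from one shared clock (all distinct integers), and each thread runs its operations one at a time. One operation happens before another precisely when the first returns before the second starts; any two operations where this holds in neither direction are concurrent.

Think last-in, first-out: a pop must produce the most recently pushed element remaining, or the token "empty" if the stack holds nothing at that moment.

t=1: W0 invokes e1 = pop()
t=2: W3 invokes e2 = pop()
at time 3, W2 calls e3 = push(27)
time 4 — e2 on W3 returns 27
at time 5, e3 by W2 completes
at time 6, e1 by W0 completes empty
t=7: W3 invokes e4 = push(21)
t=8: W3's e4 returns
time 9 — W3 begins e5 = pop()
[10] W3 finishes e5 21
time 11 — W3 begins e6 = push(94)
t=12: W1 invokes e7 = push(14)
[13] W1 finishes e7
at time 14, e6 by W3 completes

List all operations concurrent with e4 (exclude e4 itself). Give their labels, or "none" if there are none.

concurrent with e4 ([7,8]): every op whose interval crosses 7..8
e1 [1,6]: before
e2 [2,4]: before
e3 [3,5]: before
e5 [9,10]: after
e6 [11,14]: after
e7 [12,13]: after

none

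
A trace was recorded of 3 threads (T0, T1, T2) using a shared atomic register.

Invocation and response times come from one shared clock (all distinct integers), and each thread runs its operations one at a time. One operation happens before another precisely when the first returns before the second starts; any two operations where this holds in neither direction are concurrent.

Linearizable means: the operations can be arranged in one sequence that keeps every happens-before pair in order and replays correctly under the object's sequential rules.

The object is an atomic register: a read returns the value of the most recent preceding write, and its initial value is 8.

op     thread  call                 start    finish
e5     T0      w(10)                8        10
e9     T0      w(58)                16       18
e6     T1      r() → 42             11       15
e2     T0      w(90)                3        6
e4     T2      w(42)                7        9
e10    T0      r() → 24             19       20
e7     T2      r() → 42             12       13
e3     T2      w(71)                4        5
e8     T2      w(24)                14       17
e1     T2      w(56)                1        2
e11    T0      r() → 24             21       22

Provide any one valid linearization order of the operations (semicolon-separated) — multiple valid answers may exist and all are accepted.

1. e1 w(56), leaving value 56
2. e2 w(90), leaving value 90
3. e3 w(71), leaving value 71
4. e5 w(10), leaving value 10
5. e4 w(42), leaving value 42
6. e6 r() → 42, leaving value 42
7. e7 r() → 42, leaving value 42
8. e9 w(58), leaving value 58
9. e8 w(24), leaving value 24
10. e10 r() → 24, leaving value 24
11. e11 r() → 24, leaving value 24

e1; e2; e3; e5; e4; e6; e7; e9; e8; e10; e11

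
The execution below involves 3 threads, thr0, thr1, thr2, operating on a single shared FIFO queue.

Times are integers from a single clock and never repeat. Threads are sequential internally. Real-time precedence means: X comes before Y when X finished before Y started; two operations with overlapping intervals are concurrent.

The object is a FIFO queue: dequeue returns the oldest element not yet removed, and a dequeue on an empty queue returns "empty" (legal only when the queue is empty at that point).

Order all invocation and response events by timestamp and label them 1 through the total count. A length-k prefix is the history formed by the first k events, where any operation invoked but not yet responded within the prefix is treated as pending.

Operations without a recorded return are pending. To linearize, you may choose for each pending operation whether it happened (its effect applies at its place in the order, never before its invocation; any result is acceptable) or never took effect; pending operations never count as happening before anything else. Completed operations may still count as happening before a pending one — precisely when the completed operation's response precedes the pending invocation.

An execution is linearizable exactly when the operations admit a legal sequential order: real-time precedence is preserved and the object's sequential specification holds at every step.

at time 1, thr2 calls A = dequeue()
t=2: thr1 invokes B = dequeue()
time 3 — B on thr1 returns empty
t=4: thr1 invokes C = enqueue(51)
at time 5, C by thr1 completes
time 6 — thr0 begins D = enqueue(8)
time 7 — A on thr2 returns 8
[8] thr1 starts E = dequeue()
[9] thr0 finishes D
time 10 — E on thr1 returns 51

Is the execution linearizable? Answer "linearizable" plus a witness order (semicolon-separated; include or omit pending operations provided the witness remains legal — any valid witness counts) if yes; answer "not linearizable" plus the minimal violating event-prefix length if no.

not linearizable — minimal violating prefix: 7 events

cut after 6 events: linearizable; cut after 7 events (A responds, time 7): not linearizable
every one of the 3 real-time-consistent orders over 3 completed FIFO queue ops fails the sequential spec
no completion choice of the 1 pending operation (D) rescues it — every subset was tried
for example A, B, C (pending dropped) fails at step 1: A dequeue() → 8 is not legal there
for example B, A, C (pending dropped) fails at step 2: A dequeue() → 8 is not legal there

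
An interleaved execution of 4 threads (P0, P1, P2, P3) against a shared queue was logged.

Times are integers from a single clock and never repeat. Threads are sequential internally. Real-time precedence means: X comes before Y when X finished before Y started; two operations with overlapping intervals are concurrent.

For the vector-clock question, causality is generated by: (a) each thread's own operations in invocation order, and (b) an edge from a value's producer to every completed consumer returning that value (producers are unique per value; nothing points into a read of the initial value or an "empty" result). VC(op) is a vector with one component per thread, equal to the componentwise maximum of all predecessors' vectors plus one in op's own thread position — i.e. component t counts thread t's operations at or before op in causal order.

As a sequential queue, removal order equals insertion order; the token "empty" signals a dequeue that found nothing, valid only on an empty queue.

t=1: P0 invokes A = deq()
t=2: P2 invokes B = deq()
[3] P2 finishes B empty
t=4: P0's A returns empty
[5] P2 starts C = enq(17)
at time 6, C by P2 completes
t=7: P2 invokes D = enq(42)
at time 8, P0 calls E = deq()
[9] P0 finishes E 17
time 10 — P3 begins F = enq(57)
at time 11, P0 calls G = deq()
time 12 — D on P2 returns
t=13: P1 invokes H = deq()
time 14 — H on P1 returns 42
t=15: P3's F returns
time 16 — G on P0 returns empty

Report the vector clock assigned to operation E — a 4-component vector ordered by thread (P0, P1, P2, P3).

F, invoked 10, has no incoming edges; only P3's bump applies → (0, 0, 0, 1)
B, invoked 2, has no incoming edges; only P2's bump applies → (0, 0, 1, 0)
A, invoked 1, has no incoming edges; only P0's bump applies → (1, 0, 0, 0)
from VC(B)=(0, 0, 1, 0), C (invoked 5) maxes components and bumps P2 → (0, 0, 2, 0)
from VC(C)=(0, 0, 2, 0), D (invoked 7) maxes components and bumps P2 → (0, 0, 3, 0)
from VC(D)=(0, 0, 3, 0), H (invoked 13) maxes components and bumps P1 → (0, 1, 3, 0)
from VC(A)=(1, 0, 0, 0), VC(C)=(0, 0, 2, 0), E (invoked 8) maxes components and bumps P0 → (2, 0, 2, 0)
from VC(E)=(2, 0, 2, 0), G (invoked 11) maxes components and bumps P0 → (3, 0, 2, 0)
target: VC(E) = (2, 0, 2, 0)

(2, 0, 2, 0)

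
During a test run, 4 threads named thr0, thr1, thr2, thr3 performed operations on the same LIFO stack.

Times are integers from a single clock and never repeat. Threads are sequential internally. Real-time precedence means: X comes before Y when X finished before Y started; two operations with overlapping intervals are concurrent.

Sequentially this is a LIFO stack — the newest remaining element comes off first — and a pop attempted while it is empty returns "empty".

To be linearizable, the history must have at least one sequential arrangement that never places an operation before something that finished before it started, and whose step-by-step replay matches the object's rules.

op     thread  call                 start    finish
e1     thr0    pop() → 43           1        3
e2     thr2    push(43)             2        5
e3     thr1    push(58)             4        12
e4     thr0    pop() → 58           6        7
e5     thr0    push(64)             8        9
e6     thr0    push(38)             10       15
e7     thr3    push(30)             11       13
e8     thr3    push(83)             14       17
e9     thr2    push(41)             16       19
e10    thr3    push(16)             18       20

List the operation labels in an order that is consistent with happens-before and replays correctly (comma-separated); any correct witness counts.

1. e2 push(43), leaving stack <43>
2. e1 pop() → 43, leaving stack <>
3. e3 push(58), leaving stack <58>
4. e4 pop() → 58, leaving stack <>
5. e5 push(64), leaving stack <64>
6. e6 push(38), leaving stack <64,38>
7. e7 push(30), leaving stack <64,38,30>
8. e8 push(83), leaving stack <64,38,30,83>
9. e9 push(41), leaving stack <64,38,30,83,41>
10. e10 push(16), leaving stack <64,38,30,83,41,16>

e2, e1, e3, e4, e5, e6, e7, e8, e9, e10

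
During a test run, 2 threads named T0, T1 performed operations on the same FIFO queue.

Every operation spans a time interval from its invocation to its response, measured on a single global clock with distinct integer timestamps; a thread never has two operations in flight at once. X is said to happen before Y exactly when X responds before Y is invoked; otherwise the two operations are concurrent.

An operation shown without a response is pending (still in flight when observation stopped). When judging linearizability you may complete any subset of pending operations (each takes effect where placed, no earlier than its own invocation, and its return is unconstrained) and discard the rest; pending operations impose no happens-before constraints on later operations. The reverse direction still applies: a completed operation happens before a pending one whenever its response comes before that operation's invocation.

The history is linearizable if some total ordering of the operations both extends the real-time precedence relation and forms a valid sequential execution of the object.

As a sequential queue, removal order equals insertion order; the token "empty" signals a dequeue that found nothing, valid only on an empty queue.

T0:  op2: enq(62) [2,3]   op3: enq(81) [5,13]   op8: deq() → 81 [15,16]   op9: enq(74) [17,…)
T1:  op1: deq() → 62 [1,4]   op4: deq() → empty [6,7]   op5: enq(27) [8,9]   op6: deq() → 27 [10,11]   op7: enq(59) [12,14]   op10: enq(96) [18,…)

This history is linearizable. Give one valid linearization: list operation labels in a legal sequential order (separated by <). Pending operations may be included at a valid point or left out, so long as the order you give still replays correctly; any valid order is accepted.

op2 < op1 < op4 < op5 < op3 < op6 < op7 < op8

step 1: op2 enq(62) — queue <62>
step 2: op1 deq() → 62 — queue <>
step 3: op4 deq() → empty — queue <>
step 4: op5 enq(27) — queue <27>
step 5: op3 enq(81) — queue <27,81>
step 6: op6 deq() → 27 — queue <81>
step 7: op7 enq(59) — queue <81,59>
step 8: op8 deq() → 81 — queue <59>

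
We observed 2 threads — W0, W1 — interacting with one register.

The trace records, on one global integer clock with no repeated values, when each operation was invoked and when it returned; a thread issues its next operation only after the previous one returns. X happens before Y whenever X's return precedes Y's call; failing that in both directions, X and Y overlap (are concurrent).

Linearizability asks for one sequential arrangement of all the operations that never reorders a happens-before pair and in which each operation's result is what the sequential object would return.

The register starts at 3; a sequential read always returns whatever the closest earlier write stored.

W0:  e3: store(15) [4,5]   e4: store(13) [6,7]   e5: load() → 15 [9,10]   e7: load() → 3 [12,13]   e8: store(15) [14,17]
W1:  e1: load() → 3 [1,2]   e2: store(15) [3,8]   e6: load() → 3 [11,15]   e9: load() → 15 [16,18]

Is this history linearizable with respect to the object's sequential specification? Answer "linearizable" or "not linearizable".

not linearizable

prefix check: 1..12 passes, 1..13 fails once e7's time-13 response joins
checked exhaustively: 3 real-time-consistent orders of 6 completed operations, zero legal register replays
completion choices over the 1 pending operation (e6) were checked; none helps
for example e1, e2, e3, e4, e5, e7 (pending dropped) fails at step 5: e5 load() → 15 is not legal there
for example e1, e3, e2, e4, e5, e7 (pending dropped) fails at step 5: e5 load() → 15 is not legal there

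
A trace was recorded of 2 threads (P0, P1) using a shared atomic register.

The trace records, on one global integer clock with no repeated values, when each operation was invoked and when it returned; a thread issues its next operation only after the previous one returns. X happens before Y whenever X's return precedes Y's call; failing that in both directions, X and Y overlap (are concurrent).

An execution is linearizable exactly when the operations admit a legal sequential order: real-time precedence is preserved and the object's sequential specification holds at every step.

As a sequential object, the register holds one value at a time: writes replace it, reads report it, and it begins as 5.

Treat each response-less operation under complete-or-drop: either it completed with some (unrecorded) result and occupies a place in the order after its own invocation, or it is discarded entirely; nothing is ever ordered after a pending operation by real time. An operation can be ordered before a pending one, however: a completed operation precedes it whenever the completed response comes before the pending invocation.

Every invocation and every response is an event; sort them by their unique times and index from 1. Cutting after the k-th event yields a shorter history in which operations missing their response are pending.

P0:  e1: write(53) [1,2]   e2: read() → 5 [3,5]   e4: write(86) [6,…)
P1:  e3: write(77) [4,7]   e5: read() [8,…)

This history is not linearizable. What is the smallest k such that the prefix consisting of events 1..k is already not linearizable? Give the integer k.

events 1..4 are linearizable, e.g. via e1:
1. e1 write(53), leaving value 53
event 5 — e2's response, time 5 — after it, nothing linearizes
no completion choice of the 1 pending operation (e3) rescues it — every subset was tried
sample order e1, e2 (pending dropped) stalls at step 2 — e2 read() → 5 has no legal effect

5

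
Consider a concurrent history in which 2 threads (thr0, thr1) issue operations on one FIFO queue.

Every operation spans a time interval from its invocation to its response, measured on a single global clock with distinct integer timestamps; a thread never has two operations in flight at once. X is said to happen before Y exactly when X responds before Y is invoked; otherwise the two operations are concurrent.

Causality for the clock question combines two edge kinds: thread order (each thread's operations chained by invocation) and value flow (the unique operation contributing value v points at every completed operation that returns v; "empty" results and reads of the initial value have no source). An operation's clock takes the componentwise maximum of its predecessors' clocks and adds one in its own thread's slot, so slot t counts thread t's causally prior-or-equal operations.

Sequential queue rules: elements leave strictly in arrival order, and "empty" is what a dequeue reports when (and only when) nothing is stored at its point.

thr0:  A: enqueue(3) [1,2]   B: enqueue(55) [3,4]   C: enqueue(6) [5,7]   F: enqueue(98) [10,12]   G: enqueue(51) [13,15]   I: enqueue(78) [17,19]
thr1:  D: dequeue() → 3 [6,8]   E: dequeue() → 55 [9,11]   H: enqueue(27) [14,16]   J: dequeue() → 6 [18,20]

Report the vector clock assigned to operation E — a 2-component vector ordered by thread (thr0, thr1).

(2, 2)

no predecessors for A (invoked 1): thr0 increments from zero → (1, 0)
merge at D (invoked 6): VC(A)=(1, 0), own-thread bump on thr1 → (1, 1)
merge at B (invoked 3): VC(A)=(1, 0), own-thread bump on thr0 → (2, 0)
merge at C (invoked 5): VC(B)=(2, 0), own-thread bump on thr0 → (3, 0)
merge at E (invoked 9): VC(B)=(2, 0), VC(D)=(1, 1), own-thread bump on thr1 → (2, 2)
merge at F (invoked 10): VC(C)=(3, 0), own-thread bump on thr0 → (4, 0)
merge at H (invoked 14): VC(E)=(2, 2), own-thread bump on thr1 → (2, 3)
merge at G (invoked 13): VC(F)=(4, 0), own-thread bump on thr0 → (5, 0)
merge at I (invoked 17): VC(G)=(5, 0), own-thread bump on thr0 → (6, 0)
merge at J (invoked 18): VC(C)=(3, 0), VC(H)=(2, 3), own-thread bump on thr1 → (3, 4)
target: VC(E) = (2, 2)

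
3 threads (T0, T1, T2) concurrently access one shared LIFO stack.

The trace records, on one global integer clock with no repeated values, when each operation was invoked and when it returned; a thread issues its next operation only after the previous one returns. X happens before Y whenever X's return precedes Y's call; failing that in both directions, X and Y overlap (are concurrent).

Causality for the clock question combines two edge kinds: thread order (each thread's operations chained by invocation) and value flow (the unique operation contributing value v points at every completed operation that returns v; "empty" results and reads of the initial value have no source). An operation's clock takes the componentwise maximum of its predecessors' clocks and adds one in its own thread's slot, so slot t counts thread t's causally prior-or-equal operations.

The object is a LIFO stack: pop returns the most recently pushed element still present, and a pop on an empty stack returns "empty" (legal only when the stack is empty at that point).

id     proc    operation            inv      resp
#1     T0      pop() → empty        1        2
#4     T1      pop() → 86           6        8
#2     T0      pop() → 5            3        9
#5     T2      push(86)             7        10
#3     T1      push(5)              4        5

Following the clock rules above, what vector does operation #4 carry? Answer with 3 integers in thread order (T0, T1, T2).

#5 (invocation 7): nothing precedes it; T2's component alone gives (0, 0, 1)
#3 (invocation 4): nothing precedes it; T1's component alone gives (0, 1, 0)
#1 (invocation 1): nothing precedes it; T0's component alone gives (1, 0, 0)
#4 (invocation 6): componentwise max over VC(#3)=(0, 1, 0), VC(#5)=(0, 0, 1), +1 at T1, giving (0, 2, 1)
#2 (invocation 3): componentwise max over VC(#1)=(1, 0, 0), VC(#3)=(0, 1, 0), +1 at T0, giving (2, 1, 0)
target: VC(#4) = (0, 2, 1)

(0, 2, 1)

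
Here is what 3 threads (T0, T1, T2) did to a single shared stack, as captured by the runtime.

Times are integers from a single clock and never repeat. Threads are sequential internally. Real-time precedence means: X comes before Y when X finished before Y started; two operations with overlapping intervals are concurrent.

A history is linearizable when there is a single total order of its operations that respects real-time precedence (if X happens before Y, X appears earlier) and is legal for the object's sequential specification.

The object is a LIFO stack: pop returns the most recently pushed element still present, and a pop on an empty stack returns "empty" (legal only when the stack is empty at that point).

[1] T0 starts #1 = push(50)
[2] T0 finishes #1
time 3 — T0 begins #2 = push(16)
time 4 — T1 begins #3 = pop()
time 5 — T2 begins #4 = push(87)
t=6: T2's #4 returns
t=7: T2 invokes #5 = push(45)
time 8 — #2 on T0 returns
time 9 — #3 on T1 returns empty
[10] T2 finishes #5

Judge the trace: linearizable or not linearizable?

the violation lands at event 9, #3's response at time 9: events 1..8 linearize, events 1..9 do not
6 orders of the 4 completed stack ops respect real time; none is legal
every completion of the 1 pending operation (#5) was checked; none linearizes
sample order #1, #2, #3, #4 (pending dropped) stalls at step 3 — #3 pop() → empty has no legal effect
sample order #1, #2, #4, #3 (pending dropped) stalls at step 4 — #3 pop() → empty has no legal effect

not linearizable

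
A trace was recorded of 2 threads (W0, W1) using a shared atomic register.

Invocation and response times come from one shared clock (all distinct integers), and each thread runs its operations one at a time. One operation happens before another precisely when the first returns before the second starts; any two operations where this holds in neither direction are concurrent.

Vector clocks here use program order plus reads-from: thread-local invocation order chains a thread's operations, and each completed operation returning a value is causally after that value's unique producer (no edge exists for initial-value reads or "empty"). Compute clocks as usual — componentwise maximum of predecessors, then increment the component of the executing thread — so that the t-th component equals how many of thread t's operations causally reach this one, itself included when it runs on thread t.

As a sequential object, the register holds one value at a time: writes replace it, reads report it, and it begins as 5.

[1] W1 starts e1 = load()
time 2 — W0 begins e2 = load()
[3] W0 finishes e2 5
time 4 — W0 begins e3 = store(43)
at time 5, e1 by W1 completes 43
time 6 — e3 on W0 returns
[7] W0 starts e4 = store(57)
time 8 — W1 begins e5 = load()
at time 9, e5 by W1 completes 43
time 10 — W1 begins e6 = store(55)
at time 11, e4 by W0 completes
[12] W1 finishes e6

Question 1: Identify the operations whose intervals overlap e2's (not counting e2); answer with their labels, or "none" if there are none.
e1

e2 runs from 2 to 3; window-overlapping ops are concurrent
e1 [1,5]: concurrent
e3 [4,6]: after
e4 [7,11]: after
e5 [8,9]: after
e6 [10,12]: after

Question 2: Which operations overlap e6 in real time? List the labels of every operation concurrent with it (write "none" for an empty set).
e4

concurrent with e6 ([10,12]): every op whose interval crosses 10..12
e1 [1,5]: before
e2 [2,3]: before
e3 [4,6]: before
e4 [7,11]: concurrent
e5 [8,9]: before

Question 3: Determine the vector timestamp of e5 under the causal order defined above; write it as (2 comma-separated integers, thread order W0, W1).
(2, 2)

e2 (invocation 2): nothing precedes it; W0's component alone gives (1, 0)
e3, invoked 4, takes VC(e2)=(1, 0) under max, adds 1 for W0 → (2, 0)
e1, invoked 1, takes VC(e3)=(2, 0) under max, adds 1 for W1 → (2, 1)
e4, invoked 7, takes VC(e3)=(2, 0) under max, adds 1 for W0 → (3, 0)
e5, invoked 8, takes VC(e1)=(2, 1), VC(e3)=(2, 0) under max, adds 1 for W1 → (2, 2)
e6, invoked 10, takes VC(e5)=(2, 2) under max, adds 1 for W1 → (2, 3)
target: VC(e5) = (2, 2)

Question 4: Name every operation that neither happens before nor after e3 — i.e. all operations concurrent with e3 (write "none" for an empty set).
e1

e3 spans [4,6]; an op avoiding the whole window 4..6 is ordered, any other is concurrent
e1 [1,5]: concurrent
e2 [2,3]: before
e4 [7,11]: after
e5 [8,9]: after
e6 [10,12]: after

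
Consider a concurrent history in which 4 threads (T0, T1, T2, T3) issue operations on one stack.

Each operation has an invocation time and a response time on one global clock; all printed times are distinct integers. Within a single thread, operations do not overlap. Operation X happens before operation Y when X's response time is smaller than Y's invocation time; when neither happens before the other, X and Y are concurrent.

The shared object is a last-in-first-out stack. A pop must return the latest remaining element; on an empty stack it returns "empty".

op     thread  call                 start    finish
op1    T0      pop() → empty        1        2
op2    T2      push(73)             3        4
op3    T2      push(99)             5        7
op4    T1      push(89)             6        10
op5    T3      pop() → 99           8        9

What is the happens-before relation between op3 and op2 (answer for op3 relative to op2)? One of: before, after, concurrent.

op3 spans [5,7], op2 spans [3,4]
resp(op2)=4 < inv(op3)=5

after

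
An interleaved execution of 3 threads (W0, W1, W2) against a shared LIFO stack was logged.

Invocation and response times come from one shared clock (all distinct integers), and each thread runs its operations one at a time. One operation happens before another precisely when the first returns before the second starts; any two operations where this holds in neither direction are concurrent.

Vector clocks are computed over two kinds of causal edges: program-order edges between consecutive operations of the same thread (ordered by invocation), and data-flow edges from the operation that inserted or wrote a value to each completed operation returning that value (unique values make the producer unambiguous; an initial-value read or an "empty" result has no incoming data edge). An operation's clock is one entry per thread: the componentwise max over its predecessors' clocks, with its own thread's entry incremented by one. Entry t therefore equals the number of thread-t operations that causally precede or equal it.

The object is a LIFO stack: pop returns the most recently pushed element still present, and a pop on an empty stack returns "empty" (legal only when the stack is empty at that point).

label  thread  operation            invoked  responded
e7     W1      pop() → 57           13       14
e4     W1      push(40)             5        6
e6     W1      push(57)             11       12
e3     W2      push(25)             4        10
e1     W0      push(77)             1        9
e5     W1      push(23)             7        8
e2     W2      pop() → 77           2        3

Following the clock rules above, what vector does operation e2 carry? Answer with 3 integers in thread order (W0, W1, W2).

(1, 0, 1)

VC(e4, invoked at 5): no causal predecessors; +1 on W1 → (0, 1, 0)
VC(e1, invoked at 1): no causal predecessors; +1 on W0 → (1, 0, 0)
invoked at 7, e5 merges VC(e4)=(0, 1, 0) and bumps W1's slot → (0, 2, 0)
invoked at 2, e2 merges VC(e1)=(1, 0, 0) and bumps W2's slot → (1, 0, 1)
invoked at 11, e6 merges VC(e5)=(0, 2, 0) and bumps W1's slot → (0, 3, 0)
invoked at 4, e3 merges VC(e2)=(1, 0, 1) and bumps W2's slot → (1, 0, 2)
invoked at 13, e7 merges VC(e6)=(0, 3, 0) and bumps W1's slot → (0, 4, 0)
target: VC(e2) = (1, 0, 1)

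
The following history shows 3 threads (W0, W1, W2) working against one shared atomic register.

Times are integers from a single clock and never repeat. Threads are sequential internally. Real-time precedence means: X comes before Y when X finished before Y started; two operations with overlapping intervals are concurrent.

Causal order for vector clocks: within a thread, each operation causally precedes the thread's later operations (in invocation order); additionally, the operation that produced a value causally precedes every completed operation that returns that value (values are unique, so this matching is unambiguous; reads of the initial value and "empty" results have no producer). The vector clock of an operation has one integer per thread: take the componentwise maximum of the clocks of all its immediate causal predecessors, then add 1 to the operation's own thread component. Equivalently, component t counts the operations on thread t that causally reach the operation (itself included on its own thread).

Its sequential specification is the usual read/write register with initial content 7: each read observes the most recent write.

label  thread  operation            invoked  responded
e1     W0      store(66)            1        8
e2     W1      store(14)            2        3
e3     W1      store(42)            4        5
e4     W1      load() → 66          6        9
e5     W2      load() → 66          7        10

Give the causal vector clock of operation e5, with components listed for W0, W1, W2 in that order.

root op e2, invoked 2: fresh clock plus W1's own tick → (0, 1, 0)
root op e1, invoked 1: fresh clock plus W0's own tick → (1, 0, 0)
from VC(e2)=(0, 1, 0), e3 (invoked 4) maxes components and bumps W1 → (0, 2, 0)
from VC(e1)=(1, 0, 0), e5 (invoked 7) maxes components and bumps W2 → (1, 0, 1)
from VC(e1)=(1, 0, 0), VC(e3)=(0, 2, 0), e4 (invoked 6) maxes components and bumps W1 → (1, 3, 0)
target: VC(e5) = (1, 0, 1)

(1, 0, 1)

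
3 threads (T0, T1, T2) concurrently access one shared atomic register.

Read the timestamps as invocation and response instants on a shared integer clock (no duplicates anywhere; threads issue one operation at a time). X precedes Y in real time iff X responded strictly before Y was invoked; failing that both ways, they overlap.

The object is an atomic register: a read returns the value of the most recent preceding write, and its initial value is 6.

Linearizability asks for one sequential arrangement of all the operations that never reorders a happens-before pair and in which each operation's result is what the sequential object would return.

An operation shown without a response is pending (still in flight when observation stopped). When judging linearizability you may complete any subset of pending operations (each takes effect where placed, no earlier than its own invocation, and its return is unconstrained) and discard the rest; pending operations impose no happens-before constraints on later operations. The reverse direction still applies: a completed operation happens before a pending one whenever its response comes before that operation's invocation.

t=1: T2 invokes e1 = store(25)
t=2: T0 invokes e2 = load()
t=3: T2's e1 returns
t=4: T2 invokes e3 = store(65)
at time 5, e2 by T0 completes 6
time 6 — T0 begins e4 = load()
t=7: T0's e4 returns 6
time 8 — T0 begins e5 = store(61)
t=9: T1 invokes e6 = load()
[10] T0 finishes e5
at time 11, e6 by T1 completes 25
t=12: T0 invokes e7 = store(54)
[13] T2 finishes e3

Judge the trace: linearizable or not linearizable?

not linearizable

prefix check: 1..6 passes, 1..7 fails once e4's time-7 response joins
real-time-consistent orders of the 3 completed operations: 2 — all fail the atomic register replay
every completion of the 1 pending operation (e3) was checked; none linearizes
take e1, e2, e4 (pending dropped): step 2 already fails, because e2 load() → 6 cannot occur there
take e2, e1, e4 (pending dropped): step 3 already fails, because e4 load() → 6 cannot occur there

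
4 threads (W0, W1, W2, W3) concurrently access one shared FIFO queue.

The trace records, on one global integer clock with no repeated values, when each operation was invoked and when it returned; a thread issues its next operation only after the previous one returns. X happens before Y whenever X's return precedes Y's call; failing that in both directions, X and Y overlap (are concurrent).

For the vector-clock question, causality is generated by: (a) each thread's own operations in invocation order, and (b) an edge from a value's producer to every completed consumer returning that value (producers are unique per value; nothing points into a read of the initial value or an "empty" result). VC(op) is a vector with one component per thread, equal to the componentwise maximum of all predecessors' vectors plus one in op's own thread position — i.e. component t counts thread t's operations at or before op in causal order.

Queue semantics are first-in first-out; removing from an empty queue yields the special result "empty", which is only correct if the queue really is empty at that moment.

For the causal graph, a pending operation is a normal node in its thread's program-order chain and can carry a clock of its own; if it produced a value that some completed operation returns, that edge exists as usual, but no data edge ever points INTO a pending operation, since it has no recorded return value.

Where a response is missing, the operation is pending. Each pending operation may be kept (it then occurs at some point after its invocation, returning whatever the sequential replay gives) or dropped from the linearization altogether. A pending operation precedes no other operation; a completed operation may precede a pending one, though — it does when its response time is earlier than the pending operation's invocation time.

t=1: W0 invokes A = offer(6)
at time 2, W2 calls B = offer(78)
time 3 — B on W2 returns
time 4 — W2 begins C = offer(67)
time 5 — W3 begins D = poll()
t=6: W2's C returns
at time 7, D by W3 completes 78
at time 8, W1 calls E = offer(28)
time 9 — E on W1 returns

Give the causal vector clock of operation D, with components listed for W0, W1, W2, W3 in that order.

(0, 0, 1, 1)

root op B, invoked 2: fresh clock plus W2's own tick → (0, 0, 1, 0)
root op E, invoked 8: fresh clock plus W1's own tick → (0, 1, 0, 0)
root op A, invoked 1: fresh clock plus W0's own tick → (1, 0, 0, 0)
invoked at 5, D merges VC(B)=(0, 0, 1, 0) and bumps W3's slot → (0, 0, 1, 1)
invoked at 4, C merges VC(B)=(0, 0, 1, 0) and bumps W2's slot → (0, 0, 2, 0)
target: VC(D) = (0, 0, 1, 1)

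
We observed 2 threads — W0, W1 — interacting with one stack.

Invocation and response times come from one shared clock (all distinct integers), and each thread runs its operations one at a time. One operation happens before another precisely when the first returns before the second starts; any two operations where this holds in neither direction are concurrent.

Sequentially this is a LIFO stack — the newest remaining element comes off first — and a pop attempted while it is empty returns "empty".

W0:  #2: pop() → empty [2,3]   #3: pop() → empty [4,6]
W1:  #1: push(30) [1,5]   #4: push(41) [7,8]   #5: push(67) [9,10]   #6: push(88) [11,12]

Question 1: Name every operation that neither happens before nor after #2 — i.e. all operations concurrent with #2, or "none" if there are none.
Answer: #1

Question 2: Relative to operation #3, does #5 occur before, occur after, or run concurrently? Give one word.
Answer: after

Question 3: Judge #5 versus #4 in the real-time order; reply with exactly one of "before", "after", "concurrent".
Answer: after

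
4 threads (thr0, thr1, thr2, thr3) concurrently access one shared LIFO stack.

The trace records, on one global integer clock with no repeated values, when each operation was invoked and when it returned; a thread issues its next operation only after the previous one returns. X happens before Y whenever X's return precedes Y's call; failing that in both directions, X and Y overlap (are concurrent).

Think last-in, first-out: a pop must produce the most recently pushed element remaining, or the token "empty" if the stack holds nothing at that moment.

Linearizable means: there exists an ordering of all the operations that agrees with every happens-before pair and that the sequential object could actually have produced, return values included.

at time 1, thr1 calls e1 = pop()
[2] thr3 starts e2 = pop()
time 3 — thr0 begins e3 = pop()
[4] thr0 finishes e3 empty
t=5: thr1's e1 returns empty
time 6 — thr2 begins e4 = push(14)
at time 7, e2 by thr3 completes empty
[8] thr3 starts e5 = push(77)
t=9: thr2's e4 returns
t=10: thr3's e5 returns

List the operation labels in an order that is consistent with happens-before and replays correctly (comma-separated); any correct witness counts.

e1, e2, e3, e4, e5

after step 1 (e1 pop() → empty): stack <>
after step 2 (e2 pop() → empty): stack <>
after step 3 (e3 pop() → empty): stack <>
after step 4 (e4 push(14)): stack <14>
after step 5 (e5 push(77)): stack <14,77>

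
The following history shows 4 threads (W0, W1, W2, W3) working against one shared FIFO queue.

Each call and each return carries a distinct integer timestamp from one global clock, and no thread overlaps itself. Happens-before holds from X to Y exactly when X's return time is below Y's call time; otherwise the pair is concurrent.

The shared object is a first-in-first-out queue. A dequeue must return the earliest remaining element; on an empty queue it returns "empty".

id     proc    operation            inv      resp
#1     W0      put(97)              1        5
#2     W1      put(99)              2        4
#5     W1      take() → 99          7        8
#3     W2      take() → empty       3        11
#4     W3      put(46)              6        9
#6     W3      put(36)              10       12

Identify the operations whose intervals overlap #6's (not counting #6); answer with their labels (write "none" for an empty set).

#6 spans [10,12]; an op avoiding the whole window 10..12 is ordered, any other is concurrent
#1 [1,5]: before
#2 [2,4]: before
#3 [3,11]: concurrent
#4 [6,9]: before
#5 [7,8]: before

#3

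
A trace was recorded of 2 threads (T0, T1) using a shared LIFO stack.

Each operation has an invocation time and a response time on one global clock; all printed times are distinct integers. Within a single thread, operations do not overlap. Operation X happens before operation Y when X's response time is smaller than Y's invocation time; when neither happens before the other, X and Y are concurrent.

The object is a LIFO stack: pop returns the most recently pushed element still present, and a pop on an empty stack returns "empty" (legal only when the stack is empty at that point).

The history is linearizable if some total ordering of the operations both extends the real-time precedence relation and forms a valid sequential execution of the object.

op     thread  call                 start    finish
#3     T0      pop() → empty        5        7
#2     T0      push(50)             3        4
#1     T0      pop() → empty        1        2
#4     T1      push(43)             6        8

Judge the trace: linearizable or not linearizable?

events 1..6 are fine; event 7 — the response of #3 at time 7 — makes the prefix non-linearizable
exhaustive check: the 3 completed LIFO stack ops admit one real-time order; illegal
every completion of the 1 pending operation (#4) was checked; none linearizes
one such order, #1, #2, #3 (pending dropped), breaks at step 3 where #3 pop() → empty is illegal

not linearizable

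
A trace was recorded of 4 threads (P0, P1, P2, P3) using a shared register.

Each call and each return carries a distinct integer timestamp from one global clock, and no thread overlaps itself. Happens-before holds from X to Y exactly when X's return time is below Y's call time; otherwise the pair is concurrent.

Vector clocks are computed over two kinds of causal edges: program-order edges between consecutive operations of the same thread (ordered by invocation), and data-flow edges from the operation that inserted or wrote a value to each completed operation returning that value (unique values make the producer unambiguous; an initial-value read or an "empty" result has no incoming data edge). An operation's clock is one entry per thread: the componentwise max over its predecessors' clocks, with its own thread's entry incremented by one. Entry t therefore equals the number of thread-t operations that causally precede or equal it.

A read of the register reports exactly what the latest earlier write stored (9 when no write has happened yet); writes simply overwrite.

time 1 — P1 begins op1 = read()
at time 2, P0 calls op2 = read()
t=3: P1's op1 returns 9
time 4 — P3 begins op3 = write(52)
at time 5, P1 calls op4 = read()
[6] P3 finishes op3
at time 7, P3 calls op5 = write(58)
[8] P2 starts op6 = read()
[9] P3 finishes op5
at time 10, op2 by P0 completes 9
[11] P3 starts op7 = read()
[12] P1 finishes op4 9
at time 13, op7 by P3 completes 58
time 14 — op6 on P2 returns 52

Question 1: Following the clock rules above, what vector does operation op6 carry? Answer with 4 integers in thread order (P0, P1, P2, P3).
no predecessors for op3 (invoked 4): P3 increments from zero → (0, 0, 0, 1)
no predecessors for op1 (invoked 1): P1 increments from zero → (0, 1, 0, 0)
no predecessors for op2 (invoked 2): P0 increments from zero → (1, 0, 0, 0)
VC(op5, invoked at 7): max of VC(op3)=(0, 0, 0, 1), then +1 on thread P3 → (0, 0, 0, 2)
VC(op6, invoked at 8): max of VC(op3)=(0, 0, 0, 1), then +1 on thread P2 → (0, 0, 1, 1)
VC(op4, invoked at 5): max of VC(op1)=(0, 1, 0, 0), then +1 on thread P1 → (0, 2, 0, 0)
VC(op7, invoked at 11): max of VC(op5)=(0, 0, 0, 2), then +1 on thread P3 → (0, 0, 0, 3)
target: VC(op6) = (0, 0, 1, 1)

(0, 0, 1, 1)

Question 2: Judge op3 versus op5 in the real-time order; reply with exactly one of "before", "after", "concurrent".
op3 spans [4,6], op5 spans [7,9]
resp(op3)=6 < inv(op5)=7

before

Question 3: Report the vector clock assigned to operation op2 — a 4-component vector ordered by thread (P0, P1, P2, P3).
root op op3, invoked 4: fresh clock plus P3's own tick → (0, 0, 0, 1)
root op op1, invoked 1: fresh clock plus P1's own tick → (0, 1, 0, 0)
root op op2, invoked 2: fresh clock plus P0's own tick → (1, 0, 0, 0)
from VC(op3)=(0, 0, 0, 1), op5 (invoked 7) maxes components and bumps P3 → (0, 0, 0, 2)
from VC(op3)=(0, 0, 0, 1), op6 (invoked 8) maxes components and bumps P2 → (0, 0, 1, 1)
from VC(op1)=(0, 1, 0, 0), op4 (invoked 5) maxes components and bumps P1 → (0, 2, 0, 0)
from VC(op5)=(0, 0, 0, 2), op7 (invoked 11) maxes components and bumps P3 → (0, 0, 0, 3)
target: VC(op2) = (1, 0, 0, 0)

(1, 0, 0, 0)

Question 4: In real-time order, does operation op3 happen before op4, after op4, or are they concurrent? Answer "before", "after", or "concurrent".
op3 spans [4,6], op4 spans [5,12]
the intervals overlap in both directions

concurrent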